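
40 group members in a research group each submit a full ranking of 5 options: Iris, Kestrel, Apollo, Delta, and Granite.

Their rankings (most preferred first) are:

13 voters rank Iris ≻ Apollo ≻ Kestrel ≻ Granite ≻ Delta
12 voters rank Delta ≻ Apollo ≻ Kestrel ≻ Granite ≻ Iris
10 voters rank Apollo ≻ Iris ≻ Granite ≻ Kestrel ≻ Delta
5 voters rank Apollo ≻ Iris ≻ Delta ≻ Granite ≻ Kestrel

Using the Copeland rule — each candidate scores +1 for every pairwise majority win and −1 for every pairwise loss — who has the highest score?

Pairwise results:
  Iris vs Kestrel: Iris wins 28–12.
  Iris vs Apollo: Apollo wins 27–13.
  Iris vs Delta: Iris wins 28–12.
  Iris vs Granite: Iris wins 28–12.
  Kestrel vs Apollo: Apollo wins 40–0.
  Kestrel vs Delta: Kestrel wins 23–17.
  Kestrel vs Granite: Kestrel wins 25–15.
  Apollo vs Delta: Apollo wins 28–12.
  Apollo vs Granite: Apollo wins 40–0.
  Delta vs Granite: Granite wins 23–17.
Copeland scores (wins − losses):
  Iris: 3 − 1 = 2
  Kestrel: 2 − 2 = 0
  Apollo: 4 − 0 = 4
  Delta: 0 − 4 = -4
  Granite: 1 − 3 = -2
Apollo has the best Copeland score.

Apollo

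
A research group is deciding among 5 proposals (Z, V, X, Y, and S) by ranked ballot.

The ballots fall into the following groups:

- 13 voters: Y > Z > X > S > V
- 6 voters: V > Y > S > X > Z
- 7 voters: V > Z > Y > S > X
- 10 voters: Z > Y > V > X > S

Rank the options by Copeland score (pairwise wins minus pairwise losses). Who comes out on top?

Pairwise results:
  Z vs V: Z wins 23–13.
  Z vs X: Z wins 30–6.
  Z vs Y: Y wins 19–17.
  Z vs S: Z wins 30–6.
  V vs X: V wins 23–13.
  V vs Y: Y wins 23–13.
  V vs S: V wins 23–13.
  X vs Y: Y wins 36–0.
  X vs S: X wins 23–13.
  Y vs S: Y wins 36–0.
Copeland scores (wins − losses):
  Z: 3 − 1 = 2
  V: 2 − 2 = 0
  X: 1 − 3 = -2
  Y: 4 − 0 = 4
  S: 0 − 4 = -4
Y has the best Copeland score.

Y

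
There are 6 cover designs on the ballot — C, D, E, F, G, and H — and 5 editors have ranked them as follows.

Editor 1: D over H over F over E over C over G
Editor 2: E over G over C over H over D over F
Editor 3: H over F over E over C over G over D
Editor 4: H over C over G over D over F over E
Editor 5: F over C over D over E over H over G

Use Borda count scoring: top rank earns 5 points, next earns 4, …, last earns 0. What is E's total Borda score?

12

Borda scores:
  C: 1 + 3 + 2 + 4 + 4 = 14
  D: 5 + 1 + 0 + 2 + 3 = 11
  E: 2 + 5 + 3 + 0 + 2 = 12
  F: 3 + 0 + 4 + 1 + 5 = 13
  G: 0 + 4 + 1 + 3 + 0 = 8
  H: 4 + 2 + 5 + 5 + 1 = 17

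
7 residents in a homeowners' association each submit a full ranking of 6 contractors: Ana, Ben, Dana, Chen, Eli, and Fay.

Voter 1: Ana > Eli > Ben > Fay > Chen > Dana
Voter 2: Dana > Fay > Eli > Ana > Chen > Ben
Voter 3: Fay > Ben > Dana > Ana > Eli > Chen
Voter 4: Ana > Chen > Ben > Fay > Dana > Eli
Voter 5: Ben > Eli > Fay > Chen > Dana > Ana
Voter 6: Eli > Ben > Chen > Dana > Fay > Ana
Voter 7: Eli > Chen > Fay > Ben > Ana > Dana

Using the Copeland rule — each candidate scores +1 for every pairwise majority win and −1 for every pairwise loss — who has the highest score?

Pairwise results:
  Ana vs Ben: Ben wins 4–3.
  Ana vs Dana: Dana wins 4–3.
  Ana vs Chen: Ana wins 4–3.
  Ana vs Eli: Eli wins 4–3.
  Ana vs Fay: Fay wins 5–2.
  Ben vs Dana: Ben wins 6–1.
  Ben vs Chen: Ben wins 4–3.
  Ben vs Eli: Eli wins 4–3.
  Ben vs Fay: Ben wins 4–3.
  Dana vs Chen: Chen wins 5–2.
  Dana vs Eli: Eli wins 4–3.
  Dana vs Fay: Fay wins 5–2.
  Chen vs Eli: Eli wins 6–1.
  Chen vs Fay: Fay wins 4–3.
  Eli vs Fay: Eli wins 4–3.
Copeland scores (wins − losses):
  Ana: 1 − 4 = -3
  Ben: 4 − 1 = 3
  Dana: 1 − 4 = -3
  Chen: 1 − 4 = -3
  Eli: 5 − 0 = 5
  Fay: 3 − 2 = 1
Eli has the best Copeland score.

Eli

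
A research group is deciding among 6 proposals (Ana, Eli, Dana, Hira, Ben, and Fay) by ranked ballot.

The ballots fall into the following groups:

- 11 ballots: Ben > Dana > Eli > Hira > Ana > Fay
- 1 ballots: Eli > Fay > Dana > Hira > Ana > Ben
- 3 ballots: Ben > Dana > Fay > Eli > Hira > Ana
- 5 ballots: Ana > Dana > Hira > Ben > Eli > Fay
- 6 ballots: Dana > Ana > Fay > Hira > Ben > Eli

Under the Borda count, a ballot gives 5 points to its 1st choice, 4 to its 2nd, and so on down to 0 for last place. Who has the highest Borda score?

Borda scores:
  Ana: 11·1 + 1 + 3·0 + 5·5 + 6·4 = 61
  Eli: 11·3 + 5 + 3·2 + 5·1 + 6·0 = 49
  Dana: 11·4 + 3 + 3·4 + 5·4 + 6·5 = 109
  Hira: 11·2 + 2 + 3·1 + 5·3 + 6·2 = 54
  Ben: 11·5 + 0 + 3·5 + 5·2 + 6·1 = 86
  Fay: 11·0 + 4 + 3·3 + 5·0 + 6·3 = 31
Dana has the highest total.

Dana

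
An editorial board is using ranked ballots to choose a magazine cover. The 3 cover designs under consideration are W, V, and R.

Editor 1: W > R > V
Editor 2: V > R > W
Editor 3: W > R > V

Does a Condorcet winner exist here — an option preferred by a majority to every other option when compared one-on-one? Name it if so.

Head-to-head results (3 voters total):
W vs V: W wins 2–1.
W vs R: W wins 2–1.
V vs R: R wins 2–1.
W beats each rival — V (2–1), R (2–1) — so W is the Condorcet winner.

W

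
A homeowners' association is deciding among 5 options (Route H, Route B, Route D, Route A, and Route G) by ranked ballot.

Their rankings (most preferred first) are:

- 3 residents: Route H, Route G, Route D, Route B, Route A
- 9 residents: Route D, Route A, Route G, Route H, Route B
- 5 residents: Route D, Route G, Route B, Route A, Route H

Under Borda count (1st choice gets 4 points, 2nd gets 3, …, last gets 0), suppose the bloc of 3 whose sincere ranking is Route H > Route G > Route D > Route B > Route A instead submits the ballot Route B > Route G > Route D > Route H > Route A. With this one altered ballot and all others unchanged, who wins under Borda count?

Borda totals with the altered ballot: Route H 12, Route B 22, Route D 62, Route A 32, Route G 42.
The winner is unchanged: still Route D.

Route D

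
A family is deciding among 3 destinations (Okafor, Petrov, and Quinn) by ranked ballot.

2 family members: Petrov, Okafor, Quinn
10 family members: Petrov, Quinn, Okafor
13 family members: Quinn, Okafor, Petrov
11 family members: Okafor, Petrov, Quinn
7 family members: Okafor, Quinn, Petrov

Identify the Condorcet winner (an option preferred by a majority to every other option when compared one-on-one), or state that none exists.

Head-to-head results (43 voters total):
Okafor vs Petrov: Okafor wins 31–12.
Okafor vs Quinn: Quinn wins 23–20.
Petrov vs Quinn: Petrov wins 23–20.
No candidate beats all others: Okafor beats Petrov beats Quinn beats Okafor, a majority cycle.

There is no Condorcet winner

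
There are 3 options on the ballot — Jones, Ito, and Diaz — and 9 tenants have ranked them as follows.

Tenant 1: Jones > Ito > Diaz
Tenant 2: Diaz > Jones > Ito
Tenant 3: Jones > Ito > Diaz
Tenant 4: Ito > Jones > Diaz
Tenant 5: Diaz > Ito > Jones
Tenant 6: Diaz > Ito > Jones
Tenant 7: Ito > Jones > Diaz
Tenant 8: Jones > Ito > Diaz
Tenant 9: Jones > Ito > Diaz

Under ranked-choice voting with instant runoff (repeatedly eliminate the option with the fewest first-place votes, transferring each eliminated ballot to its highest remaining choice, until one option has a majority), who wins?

Round 1: Jones 4, Diaz 3, Ito 2. Ito has the fewest and is eliminated.
Round 2: Jones 6, Diaz 3. Jones has a majority.

Jones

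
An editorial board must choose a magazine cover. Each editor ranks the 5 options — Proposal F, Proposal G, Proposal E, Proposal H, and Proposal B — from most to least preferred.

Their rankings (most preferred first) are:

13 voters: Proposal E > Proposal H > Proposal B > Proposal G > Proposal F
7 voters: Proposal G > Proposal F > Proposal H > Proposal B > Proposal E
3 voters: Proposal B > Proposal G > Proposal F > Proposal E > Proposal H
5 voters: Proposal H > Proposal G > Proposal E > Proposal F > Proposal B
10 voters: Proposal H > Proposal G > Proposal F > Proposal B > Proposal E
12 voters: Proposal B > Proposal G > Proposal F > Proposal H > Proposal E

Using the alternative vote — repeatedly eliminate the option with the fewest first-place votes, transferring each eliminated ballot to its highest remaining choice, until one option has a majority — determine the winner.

Round 1: Proposal H 15, Proposal B 15, Proposal E 13, Proposal G 7, Proposal F 0. Proposal F has the fewest and is eliminated.
Round 2: Proposal H 15, Proposal B 15, Proposal E 13, Proposal G 7. Proposal G has the fewest and is eliminated.
Round 3: Proposal H 22, Proposal B 15, Proposal E 13. Proposal E has the fewest and is eliminated.
Round 4: Proposal H 35, Proposal B 15. Proposal H has a majority.

Proposal H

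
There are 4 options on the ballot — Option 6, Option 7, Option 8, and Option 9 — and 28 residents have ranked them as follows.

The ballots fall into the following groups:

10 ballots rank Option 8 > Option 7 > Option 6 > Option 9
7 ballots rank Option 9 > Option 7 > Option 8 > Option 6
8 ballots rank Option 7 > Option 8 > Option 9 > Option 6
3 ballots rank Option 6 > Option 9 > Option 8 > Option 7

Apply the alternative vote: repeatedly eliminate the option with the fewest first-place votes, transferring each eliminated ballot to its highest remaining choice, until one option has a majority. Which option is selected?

Option 8

Round 1: Option 8 10, Option 7 8, Option 9 7, Option 6 3. Option 6 has the fewest and is eliminated.
Round 2: Option 8 10, Option 9 10, Option 7 8. Option 7 has the fewest and is eliminated.
Round 3: Option 8 18, Option 9 10. Option 8 has a majority.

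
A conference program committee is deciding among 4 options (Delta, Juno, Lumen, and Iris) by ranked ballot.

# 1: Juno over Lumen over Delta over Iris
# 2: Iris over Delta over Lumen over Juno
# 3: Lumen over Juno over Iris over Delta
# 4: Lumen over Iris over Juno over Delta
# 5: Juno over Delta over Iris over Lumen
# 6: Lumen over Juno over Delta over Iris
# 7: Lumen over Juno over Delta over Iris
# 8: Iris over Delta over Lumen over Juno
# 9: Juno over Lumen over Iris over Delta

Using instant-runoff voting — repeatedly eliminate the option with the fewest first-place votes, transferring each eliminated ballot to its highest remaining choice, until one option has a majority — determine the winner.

Lumen

Round 1: Lumen 4, Juno 3, Iris 2, Delta 0. Delta has the fewest and is eliminated.
Round 2: Lumen 4, Juno 3, Iris 2. Iris has the fewest and is eliminated.
Round 3: Lumen 6, Juno 3. Lumen has a majority.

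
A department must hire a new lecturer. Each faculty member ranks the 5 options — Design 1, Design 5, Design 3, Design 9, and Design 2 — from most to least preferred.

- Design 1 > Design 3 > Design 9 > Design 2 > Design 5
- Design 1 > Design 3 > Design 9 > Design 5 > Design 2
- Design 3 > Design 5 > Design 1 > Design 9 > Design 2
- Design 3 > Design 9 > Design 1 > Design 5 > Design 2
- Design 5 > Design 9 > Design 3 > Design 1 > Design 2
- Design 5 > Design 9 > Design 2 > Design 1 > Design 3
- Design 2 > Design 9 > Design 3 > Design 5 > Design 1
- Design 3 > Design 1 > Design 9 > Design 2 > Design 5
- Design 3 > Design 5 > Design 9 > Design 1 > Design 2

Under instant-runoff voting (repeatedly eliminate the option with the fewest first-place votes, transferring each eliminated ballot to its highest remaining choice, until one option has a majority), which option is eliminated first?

Round 1: Design 3 4, Design 1 2, Design 5 2, Design 2 1, Design 9 0. Design 9 has the fewest and is eliminated.
Round 2: Design 3 4, Design 1 2, Design 5 2, Design 2 1. Design 2 has the fewest and is eliminated.
Round 3: Design 3 5, Design 1 2, Design 5 2. Design 3 has a majority.

Design 9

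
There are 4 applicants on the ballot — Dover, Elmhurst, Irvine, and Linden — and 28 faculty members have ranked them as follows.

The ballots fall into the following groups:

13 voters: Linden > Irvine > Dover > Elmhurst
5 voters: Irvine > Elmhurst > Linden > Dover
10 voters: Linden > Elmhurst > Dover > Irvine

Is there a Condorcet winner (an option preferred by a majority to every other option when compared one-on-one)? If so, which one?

Linden

Head-to-head results (28 voters total):
Dover vs Elmhurst: Elmhurst wins 15–13.
Dover vs Irvine: Irvine wins 18–10.
Dover vs Linden: Linden wins 28–0.
Elmhurst vs Irvine: Irvine wins 18–10.
Elmhurst vs Linden: Linden wins 23–5.
Irvine vs Linden: Linden wins 23–5.
Linden beats each rival — Dover (28–0), Elmhurst (23–5), Irvine (23–5) — so Linden is the Condorcet winner.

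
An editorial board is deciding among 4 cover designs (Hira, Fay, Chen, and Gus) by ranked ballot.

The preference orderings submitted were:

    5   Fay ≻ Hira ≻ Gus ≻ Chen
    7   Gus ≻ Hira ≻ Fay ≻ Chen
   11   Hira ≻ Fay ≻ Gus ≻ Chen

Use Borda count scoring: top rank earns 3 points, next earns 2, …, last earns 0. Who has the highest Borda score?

Hira

Borda scores:
  Hira: 5·2 + 7·2 + 11·3 = 57
  Fay: 5·3 + 7·1 + 11·2 = 44
  Chen: 5·0 + 7·0 + 11·0 = 0
  Gus: 5·1 + 7·3 + 11·1 = 37
Hira has the highest total.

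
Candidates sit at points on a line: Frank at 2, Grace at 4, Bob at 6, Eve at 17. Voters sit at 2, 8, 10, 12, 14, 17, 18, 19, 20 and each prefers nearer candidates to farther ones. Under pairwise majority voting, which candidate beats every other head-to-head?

With single-peaked preferences on a line, the Condorcet winner is the candidate closest to the median voter.
The median voter (position 14) is closest to Eve at 17.
Check: Eve vs Grace — voters closer to Eve: 6 of 9.

Eve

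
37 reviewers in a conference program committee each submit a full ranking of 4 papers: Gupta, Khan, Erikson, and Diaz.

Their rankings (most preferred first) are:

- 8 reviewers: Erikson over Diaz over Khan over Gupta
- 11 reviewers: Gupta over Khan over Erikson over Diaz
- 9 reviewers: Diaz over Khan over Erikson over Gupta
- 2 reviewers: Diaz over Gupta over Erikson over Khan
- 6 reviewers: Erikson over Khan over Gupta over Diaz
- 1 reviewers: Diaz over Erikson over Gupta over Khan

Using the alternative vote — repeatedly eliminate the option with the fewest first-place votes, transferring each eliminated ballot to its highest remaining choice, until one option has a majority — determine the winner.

Round 1: Erikson 14, Diaz 12, Gupta 11, Khan 0. Khan has the fewest and is eliminated.
Round 2: Erikson 14, Diaz 12, Gupta 11. Gupta has the fewest and is eliminated.
Round 3: Erikson 25, Diaz 12. Erikson has a majority.

Erikson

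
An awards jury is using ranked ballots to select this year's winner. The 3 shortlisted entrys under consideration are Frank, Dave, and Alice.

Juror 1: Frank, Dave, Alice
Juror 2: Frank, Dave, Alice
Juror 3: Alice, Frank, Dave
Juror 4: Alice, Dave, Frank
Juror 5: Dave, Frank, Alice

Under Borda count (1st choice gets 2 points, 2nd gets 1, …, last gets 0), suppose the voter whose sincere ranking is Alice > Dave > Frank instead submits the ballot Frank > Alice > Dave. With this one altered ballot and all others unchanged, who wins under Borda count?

Frank

Borda totals with the altered ballot: Frank 8, Dave 4, Alice 3.
The winner is unchanged: still Frank.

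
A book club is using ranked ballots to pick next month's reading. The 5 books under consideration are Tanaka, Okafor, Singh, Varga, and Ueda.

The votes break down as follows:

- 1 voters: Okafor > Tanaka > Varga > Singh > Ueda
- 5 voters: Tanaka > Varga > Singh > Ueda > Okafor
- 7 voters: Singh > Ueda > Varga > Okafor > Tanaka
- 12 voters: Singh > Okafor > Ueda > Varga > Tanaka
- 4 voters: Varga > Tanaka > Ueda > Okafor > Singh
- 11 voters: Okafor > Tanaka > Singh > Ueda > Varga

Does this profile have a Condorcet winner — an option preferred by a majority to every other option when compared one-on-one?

Head-to-head results (40 voters total):
Tanaka vs Okafor: Okafor wins 31–9.
Tanaka vs Singh: Tanaka wins 21–19.
Tanaka vs Varga: Varga wins 23–17.
Tanaka vs Ueda: Tanaka wins 21–19.
Okafor vs Singh: Singh wins 24–16.
Okafor vs Varga: Okafor wins 24–16.
Okafor vs Ueda: Okafor wins 24–16.
Singh vs Varga: Singh wins 30–10.
Singh vs Ueda: Singh wins 36–4.
Varga vs Ueda: Ueda wins 30–10.
No candidate beats all others: Tanaka beats Singh beats Okafor beats Tanaka, a majority cycle.

No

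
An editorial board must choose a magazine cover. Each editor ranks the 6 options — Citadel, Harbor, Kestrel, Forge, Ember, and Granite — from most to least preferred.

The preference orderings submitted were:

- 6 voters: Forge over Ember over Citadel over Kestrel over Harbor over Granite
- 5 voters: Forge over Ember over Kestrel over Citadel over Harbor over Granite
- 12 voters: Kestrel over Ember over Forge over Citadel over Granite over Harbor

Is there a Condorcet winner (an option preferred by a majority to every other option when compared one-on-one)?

Head-to-head results (23 voters total):
Citadel vs Harbor: Citadel wins 23–0.
Citadel vs Kestrel: Kestrel wins 17–6.
Citadel vs Forge: Forge wins 23–0.
Citadel vs Ember: Ember wins 23–0.
Citadel vs Granite: Citadel wins 23–0.
Harbor vs Kestrel: Kestrel wins 23–0.
Harbor vs Forge: Forge wins 23–0.
Harbor vs Ember: Ember wins 23–0.
Harbor vs Granite: Granite wins 12–11.
Kestrel vs Forge: Kestrel wins 12–11.
Kestrel vs Ember: Kestrel wins 12–11.
Kestrel vs Granite: Kestrel wins 23–0.
Forge vs Ember: Ember wins 12–11.
Forge vs Granite: Forge wins 23–0.
Ember vs Granite: Ember wins 23–0.
Kestrel beats each rival — Citadel (17–6), Harbor (23–0), Forge (12–11), Ember (12–11), Granite (23–0) — so Kestrel is the Condorcet winner.

Yes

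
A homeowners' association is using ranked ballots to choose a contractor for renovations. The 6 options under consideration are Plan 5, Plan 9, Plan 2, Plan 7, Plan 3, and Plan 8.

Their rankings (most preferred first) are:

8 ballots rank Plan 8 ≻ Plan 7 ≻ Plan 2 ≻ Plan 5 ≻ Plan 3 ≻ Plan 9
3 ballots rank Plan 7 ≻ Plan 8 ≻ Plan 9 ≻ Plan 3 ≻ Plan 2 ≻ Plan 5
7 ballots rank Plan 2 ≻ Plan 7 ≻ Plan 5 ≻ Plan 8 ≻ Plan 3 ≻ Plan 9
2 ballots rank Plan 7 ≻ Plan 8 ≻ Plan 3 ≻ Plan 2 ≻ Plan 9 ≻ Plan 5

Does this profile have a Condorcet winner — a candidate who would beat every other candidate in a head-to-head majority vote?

Head-to-head results (20 voters total):
Plan 5 vs Plan 9: Plan 5 wins 15–5.
Plan 5 vs Plan 2: Plan 2 wins 20–0.
Plan 5 vs Plan 7: Plan 7 wins 20–0.
Plan 5 vs Plan 3: Plan 5 wins 15–5.
Plan 5 vs Plan 8: Plan 8 wins 13–7.
Plan 9 vs Plan 2: Plan 2 wins 17–3.
Plan 9 vs Plan 7: Plan 7 wins 20–0.
Plan 9 vs Plan 3: Plan 3 wins 17–3.
Plan 9 vs Plan 8: Plan 8 wins 20–0.
Plan 2 vs Plan 7: Plan 7 wins 13–7.
Plan 2 vs Plan 3: Plan 2 wins 15–5.
Plan 2 vs Plan 8: Plan 8 wins 13–7.
Plan 7 vs Plan 3: Plan 7 wins 20–0.
Plan 7 vs Plan 8: Plan 7 wins 12–8.
Plan 3 vs Plan 8: Plan 8 wins 20–0.
Plan 7 beats each rival — Plan 5 (20–0), Plan 9 (20–0), Plan 2 (13–7), Plan 3 (20–0), Plan 8 (12–8) — so Plan 7 is the Condorcet winner.

Yes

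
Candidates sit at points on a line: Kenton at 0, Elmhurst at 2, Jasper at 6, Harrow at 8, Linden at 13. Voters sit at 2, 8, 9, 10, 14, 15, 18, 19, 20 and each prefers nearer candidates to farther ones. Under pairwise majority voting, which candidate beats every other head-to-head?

Linden

With single-peaked preferences on a line, the Condorcet winner is the candidate closest to the median voter.
The median voter (position 14) is closest to Linden at 13.
Check: Linden vs Kenton — voters closer to Linden: 8 of 9.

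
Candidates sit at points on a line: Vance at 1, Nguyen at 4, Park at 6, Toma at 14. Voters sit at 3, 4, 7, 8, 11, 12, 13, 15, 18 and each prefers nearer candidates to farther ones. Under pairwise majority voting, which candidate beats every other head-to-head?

With single-peaked preferences on a line, the Condorcet winner is the candidate closest to the median voter.
The median voter (position 11) is closest to Toma at 14.
Check: Toma vs Park — voters closer to Toma: 5 of 9.

Toma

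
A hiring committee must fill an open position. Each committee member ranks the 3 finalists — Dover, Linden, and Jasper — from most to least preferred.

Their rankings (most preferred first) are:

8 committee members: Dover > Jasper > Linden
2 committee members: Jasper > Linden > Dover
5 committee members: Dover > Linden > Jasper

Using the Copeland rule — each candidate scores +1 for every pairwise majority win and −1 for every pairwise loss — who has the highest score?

Dover

Pairwise results:
  Dover vs Linden: Dover wins 13–2.
  Dover vs Jasper: Dover wins 13–2.
  Linden vs Jasper: Jasper wins 10–5.
Copeland scores (wins − losses):
  Dover: 2 − 0 = 2
  Linden: 0 − 2 = -2
  Jasper: 1 − 1 = 0
Dover has the best Copeland score.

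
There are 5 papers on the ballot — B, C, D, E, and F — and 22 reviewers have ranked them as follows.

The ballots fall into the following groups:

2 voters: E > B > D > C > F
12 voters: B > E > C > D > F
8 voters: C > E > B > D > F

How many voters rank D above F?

Ballots ranking D above F: 2+12+8 = 22.
Ballots ranking F above D: 0.
So 22 of 22 voters prefer D to F.

22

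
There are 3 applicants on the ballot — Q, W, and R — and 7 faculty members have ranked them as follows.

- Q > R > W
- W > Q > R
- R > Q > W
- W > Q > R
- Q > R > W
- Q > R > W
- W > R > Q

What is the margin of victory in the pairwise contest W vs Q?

Ballots ranking W above Q: 3.
Ballots ranking Q above W: 4.
Q wins 4–3, a margin of 1.

1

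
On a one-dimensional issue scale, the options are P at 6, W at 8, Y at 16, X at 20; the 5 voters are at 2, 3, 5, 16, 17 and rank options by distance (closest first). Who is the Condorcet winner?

P

With single-peaked preferences on a line, the Condorcet winner is the candidate closest to the median voter.
The median voter (position 5) is closest to P at 6.
Check: P vs W — voters closer to P: 3 of 5.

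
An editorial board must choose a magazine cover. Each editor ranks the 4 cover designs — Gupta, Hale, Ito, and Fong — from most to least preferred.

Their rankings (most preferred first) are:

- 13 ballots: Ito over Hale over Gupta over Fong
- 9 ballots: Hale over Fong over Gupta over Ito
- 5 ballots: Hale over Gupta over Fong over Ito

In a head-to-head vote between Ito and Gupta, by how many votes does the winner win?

Ballots ranking Ito above Gupta: 13.
Ballots ranking Gupta above Ito: 9+5 = 14.
Gupta wins 14–13, a margin of 1.

1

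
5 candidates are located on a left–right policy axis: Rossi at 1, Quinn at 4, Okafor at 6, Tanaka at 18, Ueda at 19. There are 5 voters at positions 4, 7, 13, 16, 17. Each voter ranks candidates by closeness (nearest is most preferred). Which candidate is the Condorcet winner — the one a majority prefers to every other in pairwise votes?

With single-peaked preferences on a line, the Condorcet winner is the candidate closest to the median voter.
The median voter (position 13) is closest to Tanaka at 18.
Check: Tanaka vs Quinn — voters closer to Tanaka: 3 of 5.

Tanaka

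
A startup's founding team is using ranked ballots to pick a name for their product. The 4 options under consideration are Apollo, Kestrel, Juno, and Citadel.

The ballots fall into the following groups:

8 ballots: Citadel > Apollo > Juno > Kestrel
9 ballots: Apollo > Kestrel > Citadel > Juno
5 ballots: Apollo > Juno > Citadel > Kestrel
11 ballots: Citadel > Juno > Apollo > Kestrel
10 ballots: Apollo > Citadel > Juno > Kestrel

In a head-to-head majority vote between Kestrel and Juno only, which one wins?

Ballots ranking Kestrel above Juno: 9.
Ballots ranking Juno above Kestrel: 8+5+11+10 = 34.
Juno wins the head-to-head, 34–9.

Juno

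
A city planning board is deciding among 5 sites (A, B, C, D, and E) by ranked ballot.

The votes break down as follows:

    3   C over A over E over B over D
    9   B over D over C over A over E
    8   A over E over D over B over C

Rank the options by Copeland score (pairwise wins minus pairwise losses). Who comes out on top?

Pairwise results:
  A vs B: A wins 11–9.
  A vs C: C wins 12–8.
  A vs D: A wins 11–9.
  A vs E: A wins 20–0.
  B vs C: B wins 17–3.
  B vs D: B wins 12–8.
  B vs E: E wins 11–9.
  C vs D: D wins 17–3.
  C vs E: C wins 12–8.
  D vs E: E wins 11–9.
Copeland scores (wins − losses):
  A: 3 − 1 = 2
  B: 2 − 2 = 0
  C: 2 − 2 = 0
  D: 1 − 3 = -2
  E: 2 − 2 = 0
A has the best Copeland score.

A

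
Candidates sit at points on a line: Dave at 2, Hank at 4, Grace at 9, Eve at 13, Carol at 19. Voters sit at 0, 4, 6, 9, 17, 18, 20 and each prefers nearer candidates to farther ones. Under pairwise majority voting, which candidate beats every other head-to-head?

Grace

With single-peaked preferences on a line, the Condorcet winner is the candidate closest to the median voter.
The median voter (position 9) is closest to Grace at 9.
Check: Grace vs Carol — voters closer to Grace: 4 of 7.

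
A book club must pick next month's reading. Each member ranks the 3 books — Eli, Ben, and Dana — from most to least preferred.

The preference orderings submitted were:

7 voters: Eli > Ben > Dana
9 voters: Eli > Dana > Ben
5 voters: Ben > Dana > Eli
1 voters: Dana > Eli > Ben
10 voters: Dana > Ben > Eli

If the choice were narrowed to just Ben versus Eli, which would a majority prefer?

Ballots ranking Ben above Eli: 5+10 = 15.
Ballots ranking Eli above Ben: 7+9+1 = 17.
Eli wins the head-to-head, 17–15.

Eli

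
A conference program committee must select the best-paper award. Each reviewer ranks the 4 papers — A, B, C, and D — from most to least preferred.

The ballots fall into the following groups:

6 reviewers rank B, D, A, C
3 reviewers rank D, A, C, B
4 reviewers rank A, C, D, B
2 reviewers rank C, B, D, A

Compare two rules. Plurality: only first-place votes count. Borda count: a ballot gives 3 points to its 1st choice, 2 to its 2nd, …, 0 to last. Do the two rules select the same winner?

No

Plurality first-place counts: A 4, B 6, C 2, D 3 → B.
Borda totals: A 24, B 22, C 17, D 27 → D.
The two rules disagree: plurality picks B, Borda picks D.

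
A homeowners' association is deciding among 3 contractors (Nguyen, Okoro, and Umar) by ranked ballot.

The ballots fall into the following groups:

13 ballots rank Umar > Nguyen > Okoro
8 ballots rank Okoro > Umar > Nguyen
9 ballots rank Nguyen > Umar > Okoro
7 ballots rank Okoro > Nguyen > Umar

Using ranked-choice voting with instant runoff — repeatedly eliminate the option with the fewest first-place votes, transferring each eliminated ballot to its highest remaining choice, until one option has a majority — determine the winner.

Round 1: Okoro 15, Umar 13, Nguyen 9. Nguyen has the fewest and is eliminated.
Round 2: Umar 22, Okoro 15. Umar has a majority.

Umar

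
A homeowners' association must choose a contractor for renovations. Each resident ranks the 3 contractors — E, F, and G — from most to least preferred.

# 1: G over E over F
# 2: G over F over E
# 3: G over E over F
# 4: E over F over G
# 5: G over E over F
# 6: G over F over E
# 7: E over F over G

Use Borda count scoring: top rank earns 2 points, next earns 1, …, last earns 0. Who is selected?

Borda scores:
  E: 1 + 0 + 1 + 2 + 1 + 0 + 2 = 7
  F: 0 + 1 + 0 + 1 + 0 + 1 + 1 = 4
  G: 2 + 2 + 2 + 0 + 2 + 2 + 0 = 10
G has the highest total.

G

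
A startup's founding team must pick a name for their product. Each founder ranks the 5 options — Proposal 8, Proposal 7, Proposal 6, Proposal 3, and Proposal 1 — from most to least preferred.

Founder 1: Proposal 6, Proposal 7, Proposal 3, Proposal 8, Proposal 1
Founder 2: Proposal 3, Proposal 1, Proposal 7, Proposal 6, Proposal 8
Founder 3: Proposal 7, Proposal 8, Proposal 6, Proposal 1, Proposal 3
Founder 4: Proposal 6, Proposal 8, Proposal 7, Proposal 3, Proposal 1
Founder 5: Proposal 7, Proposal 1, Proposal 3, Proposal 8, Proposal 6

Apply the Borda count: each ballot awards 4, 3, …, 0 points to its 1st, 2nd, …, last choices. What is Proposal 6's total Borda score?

11

Borda scores:
  Proposal 8: 1 + 0 + 3 + 3 + 1 = 8
  Proposal 7: 3 + 2 + 4 + 2 + 4 = 15
  Proposal 6: 4 + 1 + 2 + 4 + 0 = 11
  Proposal 3: 2 + 4 + 0 + 1 + 2 = 9
  Proposal 1: 0 + 3 + 1 + 0 + 3 = 7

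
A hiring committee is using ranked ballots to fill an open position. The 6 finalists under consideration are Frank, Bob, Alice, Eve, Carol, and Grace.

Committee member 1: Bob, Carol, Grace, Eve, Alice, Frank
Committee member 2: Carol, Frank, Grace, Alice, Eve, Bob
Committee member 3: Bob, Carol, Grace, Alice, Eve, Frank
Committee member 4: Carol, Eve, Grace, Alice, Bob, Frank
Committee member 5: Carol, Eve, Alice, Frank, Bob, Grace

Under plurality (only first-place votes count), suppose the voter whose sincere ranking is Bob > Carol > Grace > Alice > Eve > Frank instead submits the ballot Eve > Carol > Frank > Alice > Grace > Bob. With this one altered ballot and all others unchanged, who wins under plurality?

Carol

First-place totals with the altered ballot: Frank 0, Bob 1, Alice 0, Eve 1, Carol 3, Grace 0.
The winner is unchanged: still Carol.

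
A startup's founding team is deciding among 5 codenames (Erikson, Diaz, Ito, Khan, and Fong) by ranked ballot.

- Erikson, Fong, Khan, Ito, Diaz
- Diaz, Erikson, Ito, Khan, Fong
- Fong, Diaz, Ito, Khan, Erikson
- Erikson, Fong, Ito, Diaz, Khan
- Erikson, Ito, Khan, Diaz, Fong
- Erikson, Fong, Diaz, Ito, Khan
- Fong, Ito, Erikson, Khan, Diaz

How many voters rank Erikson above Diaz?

5

Ballots ranking Erikson above Diaz: 5.
Ballots ranking Diaz above Erikson: 2.
So 5 of 7 voters prefer Erikson to Diaz.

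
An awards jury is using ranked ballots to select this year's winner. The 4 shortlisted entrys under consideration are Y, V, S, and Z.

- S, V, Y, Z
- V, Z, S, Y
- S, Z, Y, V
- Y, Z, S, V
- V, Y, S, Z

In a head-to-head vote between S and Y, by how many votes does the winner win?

1

Ballots ranking S above Y: 3.
Ballots ranking Y above S: 2.
S wins 3–2, a margin of 1.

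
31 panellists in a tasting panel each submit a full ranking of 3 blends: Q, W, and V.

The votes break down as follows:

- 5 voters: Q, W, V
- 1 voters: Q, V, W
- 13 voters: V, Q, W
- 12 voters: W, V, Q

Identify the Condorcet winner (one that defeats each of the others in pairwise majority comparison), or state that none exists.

No Condorcet winner

Head-to-head results (31 voters total):
Q vs W: Q wins 19–12.
Q vs V: V wins 25–6.
W vs V: W wins 17–14.
No candidate beats all others: Q beats W beats V beats Q, a majority cycle.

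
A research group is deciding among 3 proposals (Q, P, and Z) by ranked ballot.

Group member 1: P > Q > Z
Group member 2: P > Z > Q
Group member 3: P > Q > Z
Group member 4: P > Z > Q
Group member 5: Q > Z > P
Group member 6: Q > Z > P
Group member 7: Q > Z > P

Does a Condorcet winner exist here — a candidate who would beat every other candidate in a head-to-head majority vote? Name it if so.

Head-to-head results (7 voters total):
Q vs P: P wins 4–3.
Q vs Z: Q wins 5–2.
P vs Z: P wins 4–3.
P beats each rival — Q (4–3), Z (4–3) — so P is the Condorcet winner.

P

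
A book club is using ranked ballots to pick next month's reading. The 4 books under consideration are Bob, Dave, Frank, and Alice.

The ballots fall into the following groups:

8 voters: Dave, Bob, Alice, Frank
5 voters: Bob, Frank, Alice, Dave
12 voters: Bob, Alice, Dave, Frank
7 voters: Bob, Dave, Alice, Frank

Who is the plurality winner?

First-place vote totals:
  Bob: 24
  Dave: 8
  Frank: 0
  Alice: 0
Bob has the most first-place votes.

Bob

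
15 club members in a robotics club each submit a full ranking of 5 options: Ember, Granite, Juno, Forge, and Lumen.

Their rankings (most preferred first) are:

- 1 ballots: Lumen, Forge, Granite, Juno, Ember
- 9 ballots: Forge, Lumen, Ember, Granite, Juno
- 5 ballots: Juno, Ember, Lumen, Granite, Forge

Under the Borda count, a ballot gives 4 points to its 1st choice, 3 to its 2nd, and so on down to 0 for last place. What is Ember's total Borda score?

Borda scores:
  Ember: 0 + 9·2 + 5·3 = 33
  Granite: 2 + 9·1 + 5·1 = 16
  Juno: 1 + 9·0 + 5·4 = 21
  Forge: 3 + 9·4 + 5·0 = 39
  Lumen: 4 + 9·3 + 5·2 = 41

33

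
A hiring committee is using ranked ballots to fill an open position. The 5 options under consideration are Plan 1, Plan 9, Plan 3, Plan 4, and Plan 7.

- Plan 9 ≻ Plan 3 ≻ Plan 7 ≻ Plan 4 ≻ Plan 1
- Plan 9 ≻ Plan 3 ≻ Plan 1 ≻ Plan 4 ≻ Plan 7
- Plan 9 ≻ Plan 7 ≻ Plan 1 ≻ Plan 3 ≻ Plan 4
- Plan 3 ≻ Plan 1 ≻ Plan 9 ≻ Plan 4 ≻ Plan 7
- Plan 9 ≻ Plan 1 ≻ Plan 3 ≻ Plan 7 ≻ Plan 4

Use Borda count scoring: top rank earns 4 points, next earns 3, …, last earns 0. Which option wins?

Borda scores:
  Plan 1: 0 + 2 + 2 + 3 + 3 = 10
  Plan 9: 4 + 4 + 4 + 2 + 4 = 18
  Plan 3: 3 + 3 + 1 + 4 + 2 = 13
  Plan 4: 1 + 1 + 0 + 1 + 0 = 3
  Plan 7: 2 + 0 + 3 + 0 + 1 = 6
Plan 9 has the highest total.

Plan 9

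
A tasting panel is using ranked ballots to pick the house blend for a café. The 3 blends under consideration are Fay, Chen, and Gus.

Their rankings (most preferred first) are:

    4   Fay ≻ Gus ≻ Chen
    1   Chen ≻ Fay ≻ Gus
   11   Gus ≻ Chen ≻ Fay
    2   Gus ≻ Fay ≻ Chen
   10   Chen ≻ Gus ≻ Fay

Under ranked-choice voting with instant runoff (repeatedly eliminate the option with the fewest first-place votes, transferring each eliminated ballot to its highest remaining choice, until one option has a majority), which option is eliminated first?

Fay

Round 1: Gus 13, Chen 11, Fay 4. Fay has the fewest and is eliminated.
Round 2: Gus 17, Chen 11. Gus has a majority.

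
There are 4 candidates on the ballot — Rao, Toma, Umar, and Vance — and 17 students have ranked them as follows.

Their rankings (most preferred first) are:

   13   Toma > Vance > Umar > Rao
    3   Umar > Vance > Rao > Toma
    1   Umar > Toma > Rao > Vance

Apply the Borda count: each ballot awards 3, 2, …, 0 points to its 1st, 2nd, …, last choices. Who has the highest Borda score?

Toma

Borda scores:
  Rao: 13·0 + 3·1 + 1 = 4
  Toma: 13·3 + 3·0 + 2 = 41
  Umar: 13·1 + 3·3 + 3 = 25
  Vance: 13·2 + 3·2 + 0 = 32
Toma has the highest total.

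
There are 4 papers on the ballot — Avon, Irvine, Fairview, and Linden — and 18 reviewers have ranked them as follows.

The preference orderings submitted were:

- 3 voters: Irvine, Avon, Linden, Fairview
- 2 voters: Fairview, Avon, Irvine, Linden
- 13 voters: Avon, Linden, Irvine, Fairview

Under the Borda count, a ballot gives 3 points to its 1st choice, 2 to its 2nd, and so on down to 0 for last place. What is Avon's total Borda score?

Borda scores:
  Avon: 3·2 + 2·2 + 13·3 = 49
  Irvine: 3·3 + 2·1 + 13·1 = 24
  Fairview: 3·0 + 2·3 + 13·0 = 6
  Linden: 3·1 + 2·0 + 13·2 = 29

49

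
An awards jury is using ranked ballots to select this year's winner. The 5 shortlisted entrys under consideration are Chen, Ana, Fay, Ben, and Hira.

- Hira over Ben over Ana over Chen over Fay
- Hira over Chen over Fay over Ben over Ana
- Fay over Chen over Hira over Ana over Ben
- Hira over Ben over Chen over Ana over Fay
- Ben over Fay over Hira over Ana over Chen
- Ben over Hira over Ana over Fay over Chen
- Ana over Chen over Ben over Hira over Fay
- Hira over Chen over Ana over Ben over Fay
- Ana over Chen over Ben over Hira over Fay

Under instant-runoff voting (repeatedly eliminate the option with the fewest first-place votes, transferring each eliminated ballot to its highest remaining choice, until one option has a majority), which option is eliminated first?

Chen

Round 1: Hira 4, Ana 2, Ben 2, Fay 1, Chen 0. Chen has the fewest and is eliminated.
Round 2: Hira 4, Ana 2, Ben 2, Fay 1. Fay has the fewest and is eliminated.
Round 3: Hira 5, Ana 2, Ben 2. Hira has a majority.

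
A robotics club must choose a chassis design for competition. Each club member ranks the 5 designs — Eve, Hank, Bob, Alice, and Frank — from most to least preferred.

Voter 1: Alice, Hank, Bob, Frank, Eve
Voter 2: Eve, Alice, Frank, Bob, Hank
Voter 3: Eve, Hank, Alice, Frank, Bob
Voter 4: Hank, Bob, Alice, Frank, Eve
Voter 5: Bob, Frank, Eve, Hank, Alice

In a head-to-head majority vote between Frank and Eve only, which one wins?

Frank

Ballots ranking Frank above Eve: 3.
Ballots ranking Eve above Frank: 2.
Frank wins the head-to-head, 3–2.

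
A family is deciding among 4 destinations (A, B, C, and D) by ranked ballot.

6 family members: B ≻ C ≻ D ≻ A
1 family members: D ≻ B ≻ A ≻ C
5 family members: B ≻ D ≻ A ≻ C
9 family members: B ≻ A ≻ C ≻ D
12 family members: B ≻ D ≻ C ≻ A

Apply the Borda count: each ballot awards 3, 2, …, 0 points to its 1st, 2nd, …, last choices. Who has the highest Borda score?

Borda scores:
  A: 6·0 + 1 + 5·1 + 9·2 + 12·0 = 24
  B: 6·3 + 2 + 5·3 + 9·3 + 12·3 = 98
  C: 6·2 + 0 + 5·0 + 9·1 + 12·1 = 33
  D: 6·1 + 3 + 5·2 + 9·0 + 12·2 = 43
B has the highest total.

B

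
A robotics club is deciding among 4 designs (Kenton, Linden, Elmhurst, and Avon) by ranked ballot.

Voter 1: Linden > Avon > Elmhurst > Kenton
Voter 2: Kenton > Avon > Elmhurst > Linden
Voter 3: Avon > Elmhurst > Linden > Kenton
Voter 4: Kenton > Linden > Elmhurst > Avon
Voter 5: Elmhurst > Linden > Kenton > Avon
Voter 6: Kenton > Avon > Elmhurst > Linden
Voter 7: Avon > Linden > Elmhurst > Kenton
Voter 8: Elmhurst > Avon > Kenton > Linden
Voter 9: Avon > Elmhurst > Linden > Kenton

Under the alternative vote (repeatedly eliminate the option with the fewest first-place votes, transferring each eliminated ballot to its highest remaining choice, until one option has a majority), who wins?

Avon

Round 1: Kenton 3, Avon 3, Elmhurst 2, Linden 1. Linden has the fewest and is eliminated.
Round 2: Avon 4, Kenton 3, Elmhurst 2. Elmhurst has the fewest and is eliminated.
Round 3: Avon 5, Kenton 4. Avon has a majority.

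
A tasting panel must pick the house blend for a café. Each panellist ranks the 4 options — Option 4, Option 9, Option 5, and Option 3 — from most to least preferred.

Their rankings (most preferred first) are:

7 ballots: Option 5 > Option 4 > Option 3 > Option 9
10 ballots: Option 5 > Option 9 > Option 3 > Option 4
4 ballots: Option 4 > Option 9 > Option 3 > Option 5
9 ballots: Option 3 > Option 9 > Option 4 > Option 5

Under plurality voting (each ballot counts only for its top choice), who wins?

First-place vote totals:
  Option 4: 4
  Option 9: 0
  Option 5: 17
  Option 3: 9
Option 5 has the most first-place votes.

Option 5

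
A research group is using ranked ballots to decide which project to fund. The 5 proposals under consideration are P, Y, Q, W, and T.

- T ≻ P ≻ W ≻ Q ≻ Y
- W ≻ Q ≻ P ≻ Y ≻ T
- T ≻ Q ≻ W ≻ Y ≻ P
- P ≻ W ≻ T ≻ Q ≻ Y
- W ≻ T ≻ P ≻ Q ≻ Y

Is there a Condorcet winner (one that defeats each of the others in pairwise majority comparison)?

Head-to-head results (5 voters total):
P vs Y: P wins 4–1.
P vs Q: P wins 3–2.
P vs W: W wins 3–2.
P vs T: T wins 3–2.
Y vs Q: Q wins 5–0.
Y vs W: W wins 5–0.
Y vs T: T wins 4–1.
Q vs W: W wins 4–1.
Q vs T: T wins 4–1.
W vs T: W wins 3–2.
W beats each rival — P (3–2), Y (5–0), Q (4–1), T (3–2) — so W is the Condorcet winner.

Yes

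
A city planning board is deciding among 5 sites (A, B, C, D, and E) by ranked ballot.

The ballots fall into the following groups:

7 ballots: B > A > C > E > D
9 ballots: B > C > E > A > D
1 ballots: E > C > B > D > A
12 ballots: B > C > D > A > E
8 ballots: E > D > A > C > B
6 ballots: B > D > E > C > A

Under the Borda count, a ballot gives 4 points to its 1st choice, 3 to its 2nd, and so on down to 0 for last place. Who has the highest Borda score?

B

Borda scores:
  A: 7·3 + 9·1 + 0 + 12·1 + 8·2 + 6·0 = 58
  B: 7·4 + 9·4 + 2 + 12·4 + 8·0 + 6·4 = 138
  C: 7·2 + 9·3 + 3 + 12·3 + 8·1 + 6·1 = 94
  D: 7·0 + 9·0 + 1 + 12·2 + 8·3 + 6·3 = 67
  E: 7·1 + 9·2 + 4 + 12·0 + 8·4 + 6·2 = 73
B has the highest total.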